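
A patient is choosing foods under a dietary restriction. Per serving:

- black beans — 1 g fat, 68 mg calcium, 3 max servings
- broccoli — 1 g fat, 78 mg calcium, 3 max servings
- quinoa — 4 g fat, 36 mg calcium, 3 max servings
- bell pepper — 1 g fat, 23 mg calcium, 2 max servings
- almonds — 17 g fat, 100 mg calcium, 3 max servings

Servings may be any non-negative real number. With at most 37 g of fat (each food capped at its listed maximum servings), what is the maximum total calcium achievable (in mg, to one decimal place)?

692.0 mg

Calcium per g fat: broccoli 78, black beans 68, bell pepper 23, quinoa 9, almonds 5.882.
Take 3 servings of broccoli: uses 3 g fat, +234.0 mg calcium (running total 234.0 mg).
Take 3 servings of black beans: uses 3 g fat, +204.0 mg calcium (running total 438.0 mg).
Take 2 servings of bell pepper: uses 2 g fat, +46.0 mg calcium (running total 484.0 mg).
Take 3 servings of quinoa: uses 12 g fat, +108.0 mg calcium (running total 592.0 mg).
Take 1 serving of almonds: uses 17 g fat, +100.0 mg calcium (running total 692.0 mg).
Greedy by best ratio exhausts the fat allowance optimally: 692.0 mg.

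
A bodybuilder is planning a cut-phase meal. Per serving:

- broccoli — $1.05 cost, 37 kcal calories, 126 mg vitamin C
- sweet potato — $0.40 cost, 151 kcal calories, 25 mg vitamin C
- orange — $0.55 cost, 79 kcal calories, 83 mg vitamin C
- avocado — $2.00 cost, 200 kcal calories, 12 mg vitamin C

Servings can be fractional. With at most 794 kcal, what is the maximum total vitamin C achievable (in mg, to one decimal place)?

Vitamin C per kcal: broccoli 3.405, orange 1.051, sweet potato 0.1656, avocado 0.06.
With no serving limits, spend the whole calories allowance on broccoli: 794 kcal / 37 kcal × 126 mg = 2703.9 mg.

2703.9 mg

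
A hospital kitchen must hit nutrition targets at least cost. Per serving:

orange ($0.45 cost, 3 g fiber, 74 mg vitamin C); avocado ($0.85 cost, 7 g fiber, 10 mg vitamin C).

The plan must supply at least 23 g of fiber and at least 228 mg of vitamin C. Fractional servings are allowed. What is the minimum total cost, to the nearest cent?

At the optimum either one food covers both requirements or two foods hit both targets exactly; no other combination can be cheaper.
orange only: max(23/3, 228/74) = 7.667 servings → $3.45.
avocado only: max(23/7, 228/10) = 22.8 servings → $19.38.
orange + avocado with both tight: 2.799 servings and 2.086 servings → $3.03.
Cheapest feasible corner: $3.03.

$3.03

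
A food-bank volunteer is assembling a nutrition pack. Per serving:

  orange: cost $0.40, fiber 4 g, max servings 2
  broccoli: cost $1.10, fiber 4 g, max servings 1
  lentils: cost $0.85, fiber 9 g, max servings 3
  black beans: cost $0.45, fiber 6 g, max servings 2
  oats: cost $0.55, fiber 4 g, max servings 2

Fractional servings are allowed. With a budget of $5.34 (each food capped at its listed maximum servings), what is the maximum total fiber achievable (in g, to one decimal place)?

Fiber per dollar: black beans 13.33, lentils 10.59, orange 10, oats 7.273, broccoli 3.636.
Take 2 servings of black beans: spends $0.90, +12.0 g fiber (running total 12.0 g).
Take 3 servings of lentils: spends $2.55, +27.0 g fiber (running total 39.0 g).
Take 2 servings of orange: spends $0.80, +8.0 g fiber (running total 47.0 g).
Take 1.982 servings of oats: spends $1.09, +7.9 g fiber (running total 54.9 g).
Filling greedily by fiber-per-dollar is optimal for one linear limit, giving 54.9 g.

54.9 g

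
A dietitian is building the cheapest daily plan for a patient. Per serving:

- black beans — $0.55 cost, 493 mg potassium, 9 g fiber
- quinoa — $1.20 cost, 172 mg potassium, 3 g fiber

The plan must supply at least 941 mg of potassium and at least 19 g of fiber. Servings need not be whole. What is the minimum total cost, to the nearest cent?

An LP optimum is at a vertex; with two nutrient constraints at most two foods are used. Check each candidate.
black beans only: max(941/493, 19/9) = 2.111 servings → $1.16.
quinoa only: max(941/172, 19/3) = 6.333 servings → $7.60.
black beans + quinoa: intersection lies outside the first quadrant.
Cheapest feasible corner: $1.16.

$1.16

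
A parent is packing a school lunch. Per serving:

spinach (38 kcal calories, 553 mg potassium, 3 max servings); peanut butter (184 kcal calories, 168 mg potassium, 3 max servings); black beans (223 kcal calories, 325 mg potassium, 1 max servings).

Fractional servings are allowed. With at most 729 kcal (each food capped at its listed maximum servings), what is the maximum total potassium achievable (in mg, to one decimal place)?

Potassium per kcal: spinach 14.55, black beans 1.457, peanut butter 0.913.
Take 3 servings of spinach: uses 114 kcal, +1659.0 mg potassium (running total 1659.0 mg).
Take 1 serving of black beans: uses 223 kcal, +325.0 mg potassium (running total 1984.0 mg).
Take 2.13 servings of peanut butter: uses 392 kcal, +357.9 mg potassium (running total 2341.9 mg).
Greedy by best ratio exhausts the calories allowance optimally: 2341.9 mg.

2341.9 mg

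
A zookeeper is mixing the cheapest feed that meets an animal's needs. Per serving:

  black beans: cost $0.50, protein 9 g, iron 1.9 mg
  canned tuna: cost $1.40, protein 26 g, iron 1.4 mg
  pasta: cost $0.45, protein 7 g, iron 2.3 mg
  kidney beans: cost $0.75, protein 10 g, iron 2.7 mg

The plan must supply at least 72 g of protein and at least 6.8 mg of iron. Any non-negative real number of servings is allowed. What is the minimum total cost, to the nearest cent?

$3.91

Two binding constraints pin down two serving amounts, so the optimal mix uses at most two foods. The candidates are each food alone (scaled to the tighter of protein/iron) and each pair with both constraints tight.
black beans only: max(72/9, 6.8/1.9) = 8 servings → $4.00.
canned tuna only: max(72/26, 6.8/1.4) = 4.857 servings → $6.80.
pasta only: max(72/7, 6.8/2.3) = 10.29 servings → $4.63.
kidney beans only: max(72/10, 6.8/2.7) = 7.2 servings → $5.40.
black beans + canned tuna with both tight: 2.065 servings and 2.054 servings → $3.91.
black beans + pasta: intersection lies outside the first quadrant.
black beans + kidney beans with both targets exact would need a negative amount; discard.
canned tuna + pasta with both tight: 2.36 servings and 1.52 servings → $3.99.
canned tuna + kidney beans with both tight: 2.249 servings and 1.352 servings → $4.16.
pasta + kidney beans: the both-tight solution has a negative serving — not a feasible corner.
The minimum over all feasible corners is $3.91.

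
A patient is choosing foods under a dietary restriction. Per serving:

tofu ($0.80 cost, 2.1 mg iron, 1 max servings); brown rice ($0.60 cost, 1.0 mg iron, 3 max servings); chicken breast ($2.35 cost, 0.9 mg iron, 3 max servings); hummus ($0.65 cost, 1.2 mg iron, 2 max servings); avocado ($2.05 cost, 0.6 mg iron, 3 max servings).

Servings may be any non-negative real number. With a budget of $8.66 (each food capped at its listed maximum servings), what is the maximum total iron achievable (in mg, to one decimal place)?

Iron per dollar: tofu 2.625, hummus 1.846, brown rice 1.667, chicken breast 0.383, avocado 0.2927.
Take 1 serving of tofu: spends $0.80, +2.1 mg iron (running total 2.1 mg).
Take 2 servings of hummus: spends $1.30, +2.4 mg iron (running total 4.5 mg).
Take 3 servings of brown rice: spends $1.80, +3.0 mg iron (running total 7.5 mg).
Take 2.026 servings of chicken breast: spends $4.76, +1.8 mg iron (running total 9.3 mg).
Greedy by best ratio exhausts the cost allowance optimally: 9.3 mg.

9.3 mg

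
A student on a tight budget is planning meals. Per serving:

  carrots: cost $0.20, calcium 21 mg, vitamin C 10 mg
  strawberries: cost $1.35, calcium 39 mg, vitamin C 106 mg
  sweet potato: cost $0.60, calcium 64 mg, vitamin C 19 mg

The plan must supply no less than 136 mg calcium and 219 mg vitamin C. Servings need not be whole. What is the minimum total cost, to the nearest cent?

Check every corner: each single food scaled to meet both minima, and each pair solved so both constraints bind.
carrots only: max(136/21, 219/10) = 21.9 servings → $4.38.
strawberries only: max(136/39, 219/106) = 3.487 servings → $4.71.
sweet potato only: max(136/64, 219/19) = 11.53 servings → $6.92.
carrots + strawberries with both tight: 3.2 servings and 1.764 servings → $3.02.
carrots + sweet potato: intersection lies outside the first quadrant.
strawberries + sweet potato with both tight: 1.892 servings and 0.9722 servings → $3.14.
So the least-cost plan costs $3.02.

$3.02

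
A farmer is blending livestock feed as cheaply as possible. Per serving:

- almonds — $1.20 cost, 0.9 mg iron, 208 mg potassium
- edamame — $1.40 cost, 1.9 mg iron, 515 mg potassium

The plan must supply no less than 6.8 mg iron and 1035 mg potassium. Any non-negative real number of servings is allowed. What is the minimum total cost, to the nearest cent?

$5.01

An LP optimum is at a vertex; with two nutrient constraints at most two foods are used. Check each candidate.
almonds only: max(6.8/0.9, 1035/208) = 7.556 servings → $9.07.
edamame only: max(6.8/1.9, 1035/515) = 3.579 servings → $5.01.
almonds + edamame with both targets exact would need a negative amount; discard.
Cheapest feasible corner: $5.01.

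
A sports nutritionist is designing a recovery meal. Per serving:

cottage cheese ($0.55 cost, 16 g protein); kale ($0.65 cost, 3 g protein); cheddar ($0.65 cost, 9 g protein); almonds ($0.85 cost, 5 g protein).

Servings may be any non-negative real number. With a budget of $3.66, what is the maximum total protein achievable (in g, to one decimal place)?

106.5 g

Protein per dollar: cottage cheese 29.09, cheddar 13.85, almonds 5.882, kale 4.615.
With no serving limits, spend the whole cost allowance on cottage cheese: $3.66 / $0.55 × 16 g = 106.5 g.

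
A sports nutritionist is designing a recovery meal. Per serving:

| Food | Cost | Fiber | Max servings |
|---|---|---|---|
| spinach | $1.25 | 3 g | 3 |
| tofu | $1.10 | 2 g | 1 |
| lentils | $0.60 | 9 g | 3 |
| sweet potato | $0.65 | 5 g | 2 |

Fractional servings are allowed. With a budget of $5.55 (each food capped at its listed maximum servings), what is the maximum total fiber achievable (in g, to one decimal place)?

Fiber per dollar: lentils 15, sweet potato 7.692, spinach 2.4, tofu 1.818.
Take 3 servings of lentils: spends $1.80, +27.0 g fiber (running total 27.0 g).
Take 2 servings of sweet potato: spends $1.30, +10.0 g fiber (running total 37.0 g).
Take 1.96 servings of spinach: spends $2.45, +5.9 g fiber (running total 42.9 g).
Greedy by best ratio exhausts the cost allowance optimally: 42.9 g.

42.9 g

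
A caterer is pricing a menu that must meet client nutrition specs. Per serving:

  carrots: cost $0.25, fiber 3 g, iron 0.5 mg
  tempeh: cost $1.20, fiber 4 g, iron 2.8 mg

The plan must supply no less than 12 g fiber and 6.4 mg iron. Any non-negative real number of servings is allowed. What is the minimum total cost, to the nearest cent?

For a min-cost LP with two ≥-constraints, a basic feasible solution has at most two positive variables.
carrots only: max(12/3, 6.4/0.5) = 12.8 servings → $3.20.
tempeh only: max(12/4, 6.4/2.8) = 3 servings → $3.60.
carrots + tempeh with both tight: 1.25 servings and 2.062 servings → $2.79.
The minimum over all feasible corners is $2.79.

$2.79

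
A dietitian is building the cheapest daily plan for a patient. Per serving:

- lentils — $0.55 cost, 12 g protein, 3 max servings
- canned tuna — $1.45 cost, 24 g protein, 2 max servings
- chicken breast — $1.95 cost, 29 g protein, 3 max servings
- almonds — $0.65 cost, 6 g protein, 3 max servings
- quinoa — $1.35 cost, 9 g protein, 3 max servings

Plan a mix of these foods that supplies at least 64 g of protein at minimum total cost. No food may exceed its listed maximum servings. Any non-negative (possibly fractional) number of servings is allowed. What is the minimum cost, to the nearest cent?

$3.34

Cost per g of protein: lentils $0.0458, canned tuna $0.0604, chicken breast $0.0672, almonds $0.1083, quinoa $0.1500.
Take 3 servings of lentils: +36.0 g protein for $1.65 (total $1.65, still need 28.0 g).
Take 1.167 servings of canned tuna: +28.0 g protein for $1.69 (total $3.34, still need 0.0 g).
Filling from the cheapest source first is optimal under one linear minimum: $3.34.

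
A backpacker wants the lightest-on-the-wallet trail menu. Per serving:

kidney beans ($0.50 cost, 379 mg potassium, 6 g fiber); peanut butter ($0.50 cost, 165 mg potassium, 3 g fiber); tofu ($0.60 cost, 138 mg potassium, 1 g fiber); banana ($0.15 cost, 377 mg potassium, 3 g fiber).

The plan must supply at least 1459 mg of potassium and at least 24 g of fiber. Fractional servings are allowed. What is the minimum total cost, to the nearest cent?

The cheapest plan sits at a corner of the feasible region — with two constraints it uses at most two foods.
kidney beans only: max(1459/379, 24/6) = 4 servings → $2.00.
peanut butter only: max(1459/165, 24/3) = 8.842 servings → $4.42.
tofu only: max(1459/138, 24/1) = 24 servings → $14.40.
banana only: max(1459/377, 24/3) = 8 servings → $1.20.
kidney beans + peanut butter with both tight: 2.837 servings and 2.327 servings → $2.58.
kidney beans + tofu with both targets exact would need a negative amount; discard.
kidney beans + banana with both targets exact would need a negative amount; discard.
peanut butter + tofu with both tight: 7.442 servings and 1.675 servings → $4.73.
peanut butter + banana with both tight: 7.344 servings and 0.6557 servings → $3.77.
tofu + banana with both targets exact would need a negative amount; discard.
So the least-cost plan costs $1.20.

$1.20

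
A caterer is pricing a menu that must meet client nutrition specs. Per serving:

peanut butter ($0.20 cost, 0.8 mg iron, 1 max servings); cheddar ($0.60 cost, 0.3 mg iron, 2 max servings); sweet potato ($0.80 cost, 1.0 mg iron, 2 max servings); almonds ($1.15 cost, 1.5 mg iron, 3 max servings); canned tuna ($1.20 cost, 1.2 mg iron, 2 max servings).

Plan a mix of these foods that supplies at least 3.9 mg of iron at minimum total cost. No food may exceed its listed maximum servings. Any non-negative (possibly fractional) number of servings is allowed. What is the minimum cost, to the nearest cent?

Cost per mg of iron: peanut butter $0.2500, almonds $0.7667, sweet potato $0.8000, canned tuna $1.0000, cheddar $2.0000.
Take 1 serving of peanut butter: +0.8 mg iron for $0.20 (total $0.20, still need 3.1 mg).
Take 2.067 servings of almonds: +3.1 mg iron for $2.38 (total $2.58, still need 0.0 mg).
Greedy by cheapest-per-mg is optimal for a single linear constraint, so the minimum cost is $2.58.

$2.58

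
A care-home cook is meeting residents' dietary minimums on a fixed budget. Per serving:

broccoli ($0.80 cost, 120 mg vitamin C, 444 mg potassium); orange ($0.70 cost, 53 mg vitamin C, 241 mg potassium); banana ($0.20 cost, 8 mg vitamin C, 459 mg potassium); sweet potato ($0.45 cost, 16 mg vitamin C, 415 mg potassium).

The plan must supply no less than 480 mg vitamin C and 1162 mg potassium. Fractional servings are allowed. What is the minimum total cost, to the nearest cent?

$3.20

Compare the cost at each extreme point of the feasible region.
broccoli only: max(480/120, 1162/444) = 4 servings → $3.20.
orange only: max(480/53, 1162/241) = 9.057 servings → $6.34.
banana only: max(480/8, 1162/459) = 60 servings → $12.00.
sweet potato only: max(480/16, 1162/415) = 30 servings → $13.50.
broccoli + orange: intersection lies outside the first quadrant.
broccoli + banana: intersection lies outside the first quadrant.
broccoli + sweet potato with both targets exact would need a negative amount; discard.
orange + banana: intersection lies outside the first quadrant.
orange + sweet potato: the both-tight solution has a negative serving — not a feasible corner.
banana + sweet potato with both targets exact would need a negative amount; discard.
So the least-cost plan costs $3.20.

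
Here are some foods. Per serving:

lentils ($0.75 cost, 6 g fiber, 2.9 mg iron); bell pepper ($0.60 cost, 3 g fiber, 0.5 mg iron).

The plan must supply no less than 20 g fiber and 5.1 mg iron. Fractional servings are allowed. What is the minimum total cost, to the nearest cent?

Compare the cost at each extreme point of the feasible region.
lentils only: max(20/6, 5.1/2.9) = 3.333 servings → $2.50.
bell pepper only: max(20/3, 5.1/0.5) = 10.2 servings → $6.12.
lentils + bell pepper with both tight: 0.9298 servings and 4.807 servings → $3.58.
Cheapest feasible corner: $2.50.

$2.50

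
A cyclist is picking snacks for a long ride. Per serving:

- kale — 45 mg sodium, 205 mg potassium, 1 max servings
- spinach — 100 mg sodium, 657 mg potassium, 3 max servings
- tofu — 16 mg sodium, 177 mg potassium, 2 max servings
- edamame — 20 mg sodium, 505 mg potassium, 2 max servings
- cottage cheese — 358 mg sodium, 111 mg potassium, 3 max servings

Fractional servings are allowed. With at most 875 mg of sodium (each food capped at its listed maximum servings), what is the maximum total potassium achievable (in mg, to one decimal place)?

Potassium per mg sodium: edamame 25.25, tofu 11.06, spinach 6.57, kale 4.556, cottage cheese 0.3101.
Take 2 servings of edamame: uses 40 mg sodium, +1010.0 mg potassium (running total 1010.0 mg).
Take 2 servings of tofu: uses 32 mg sodium, +354.0 mg potassium (running total 1364.0 mg).
Take 3 servings of spinach: uses 300 mg sodium, +1971.0 mg potassium (running total 3335.0 mg).
Take 1 serving of kale: uses 45 mg sodium, +205.0 mg potassium (running total 3540.0 mg).
Take 1.279 servings of cottage cheese: uses 458 mg sodium, +142.0 mg potassium (running total 3682.0 mg).
Filling greedily by potassium-per-mg sodium is optimal for one linear limit, giving 3682.0 mg.

3682.0 mg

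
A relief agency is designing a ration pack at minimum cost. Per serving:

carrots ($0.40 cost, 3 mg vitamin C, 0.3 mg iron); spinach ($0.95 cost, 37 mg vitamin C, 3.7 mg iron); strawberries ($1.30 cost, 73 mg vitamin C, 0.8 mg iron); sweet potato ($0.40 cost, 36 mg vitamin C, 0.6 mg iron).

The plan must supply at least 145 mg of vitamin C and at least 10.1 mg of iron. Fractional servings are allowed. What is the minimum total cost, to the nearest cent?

$2.95

Minimising a linear cost over {vitamin C ≥ 145, iron ≥ 10.1, servings ≥ 0} — the optimum is at a vertex, using one or two foods.
carrots only: max(145/3, 10.1/0.3) = 48.33 servings → $19.33.
spinach only: max(145/37, 10.1/3.7) = 3.919 servings → $3.72.
strawberries only: max(145/73, 10.1/0.8) = 12.62 servings → $16.41.
sweet potato only: max(145/36, 10.1/0.6) = 16.83 servings → $6.73.
carrots + spinach (both tight): parallel constraints — no distinct corner.
carrots + strawberries with both tight: 31.86 servings and 0.6769 servings → $13.62.
carrots + sweet potato with both tight: 30.73 servings and 1.467 servings → $12.88.
spinach + strawberries with both tight: 2.583 servings and 0.6769 servings → $3.33.
spinach + sweet potato with both tight: 2.492 servings and 1.467 servings → $2.95.
strawberries + sweet potato with both targets exact would need a negative amount; discard.
So the least-cost plan costs $2.95.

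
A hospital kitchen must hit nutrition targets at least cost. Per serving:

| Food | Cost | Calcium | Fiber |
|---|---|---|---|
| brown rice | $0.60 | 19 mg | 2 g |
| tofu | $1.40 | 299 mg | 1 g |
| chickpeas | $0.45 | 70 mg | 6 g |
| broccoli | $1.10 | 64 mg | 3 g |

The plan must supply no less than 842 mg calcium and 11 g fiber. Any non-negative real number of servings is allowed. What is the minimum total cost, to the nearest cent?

For a min-cost LP with two ≥-constraints, a basic feasible solution has at most two positive variables.
brown rice only: max(842/19, 11/2) = 44.32 servings → $26.59.
tofu only: max(842/299, 11/1) = 11 servings → $15.40.
chickpeas only: max(842/70, 11/6) = 12.03 servings → $5.41.
broccoli only: max(842/64, 11/3) = 13.16 servings → $14.47.
brown rice + tofu with both tight: 4.226 servings and 2.547 servings → $6.10.
brown rice + chickpeas with both targets exact would need a negative amount; discard.
brown rice + broccoli with both targets exact would need a negative amount; discard.
tofu + chickpeas with both tight: 2.484 servings and 1.419 servings → $4.12.
tofu + broccoli with both tight: 2.187 servings and 2.938 servings → $6.29.
chickpeas + broccoli: intersection lies outside the first quadrant.
The minimum over all feasible corners is $4.12.

$4.12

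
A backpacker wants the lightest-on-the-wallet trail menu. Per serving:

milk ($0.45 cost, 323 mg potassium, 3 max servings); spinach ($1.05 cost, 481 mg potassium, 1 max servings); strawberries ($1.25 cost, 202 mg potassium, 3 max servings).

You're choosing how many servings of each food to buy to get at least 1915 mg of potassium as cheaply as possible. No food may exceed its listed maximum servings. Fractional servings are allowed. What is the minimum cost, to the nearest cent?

Cost per mg of potassium: milk $0.0014, spinach $0.0022, strawberries $0.0062.
Take 3 servings of milk: +969.0 mg potassium for $1.35 (total $1.35, still need 946.0 mg).
Take 1 serving of spinach: +481.0 mg potassium for $1.05 (total $2.40, still need 465.0 mg).
Take 2.302 servings of strawberries: +465.0 mg potassium for $2.88 (total $5.28, still need 0.0 mg).
Filling from the cheapest source first is optimal under one linear minimum: $5.28.

$5.28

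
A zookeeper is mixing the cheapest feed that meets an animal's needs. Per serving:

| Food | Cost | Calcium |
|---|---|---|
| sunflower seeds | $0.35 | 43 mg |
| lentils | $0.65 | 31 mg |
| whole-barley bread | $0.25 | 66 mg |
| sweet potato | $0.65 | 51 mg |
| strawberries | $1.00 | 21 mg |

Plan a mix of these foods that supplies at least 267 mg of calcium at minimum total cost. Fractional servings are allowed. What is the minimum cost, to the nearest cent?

Cost per mg of calcium: whole-barley bread $0.0038, sunflower seeds $0.0081, sweet potato $0.0127, lentils $0.0210, strawberries $0.0476.
With no serving limits, use only whole-barley bread: 267 mg / 66 mg = 4.045 servings × $0.25 = $1.01.

$1.01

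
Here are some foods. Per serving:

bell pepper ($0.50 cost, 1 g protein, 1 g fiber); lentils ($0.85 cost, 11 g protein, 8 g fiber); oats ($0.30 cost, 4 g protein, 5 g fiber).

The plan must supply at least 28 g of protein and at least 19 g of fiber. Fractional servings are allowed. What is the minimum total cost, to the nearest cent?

At the optimum either one food covers both requirements or two foods hit both targets exactly; no other combination can be cheaper.
bell pepper only: max(28/1, 19/1) = 28 servings → $14.00.
lentils only: max(28/11, 19/8) = 2.545 servings → $2.16.
oats only: max(28/4, 19/5) = 7 servings → $2.10.
bell pepper + lentils: intersection lies outside the first quadrant.
bell pepper + oats with both targets exact would need a negative amount; discard.
lentils + oats with both targets exact would need a negative amount; discard.
Cheapest feasible corner: $2.10.

$2.10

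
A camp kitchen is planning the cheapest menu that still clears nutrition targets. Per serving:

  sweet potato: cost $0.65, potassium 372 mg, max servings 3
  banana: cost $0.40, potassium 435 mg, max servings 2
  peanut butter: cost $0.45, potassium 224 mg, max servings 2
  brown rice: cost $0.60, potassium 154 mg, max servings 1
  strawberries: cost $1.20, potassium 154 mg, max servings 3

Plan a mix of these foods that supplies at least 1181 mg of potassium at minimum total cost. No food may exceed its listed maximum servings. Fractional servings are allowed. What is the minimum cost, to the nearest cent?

$1.34

Cost per mg of potassium: banana $0.0009, sweet potato $0.0017, peanut butter $0.0020, brown rice $0.0039, strawberries $0.0078.
Take 2 servings of banana: +870.0 mg potassium for $0.80 (total $0.80, still need 311.0 mg).
Take 0.836 servings of sweet potato: +311.0 mg potassium for $0.54 (total $1.34, still need 0.0 mg).
Filling from the cheapest source first is optimal under one linear minimum: $1.34.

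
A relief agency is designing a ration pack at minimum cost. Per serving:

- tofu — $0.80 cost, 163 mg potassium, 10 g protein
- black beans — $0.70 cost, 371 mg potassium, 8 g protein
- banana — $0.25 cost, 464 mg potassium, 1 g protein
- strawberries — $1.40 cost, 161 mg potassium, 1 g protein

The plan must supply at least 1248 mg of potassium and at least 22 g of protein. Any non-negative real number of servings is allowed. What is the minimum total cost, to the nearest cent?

This is a tiny linear program; its minimum lies at a vertex of the feasible set. List the vertices and price them.
tofu only: max(1248/163, 22/10) = 7.656 servings → $6.13.
black beans only: max(1248/371, 22/8) = 3.364 servings → $2.35.
banana only: max(1248/464, 22/1) = 22 servings → $5.50.
strawberries only: max(1248/161, 22/1) = 22 servings → $30.80.
tofu + black beans with both targets exact would need a negative amount; discard.
tofu + banana with both tight: 2.001 servings and 1.987 servings → $2.10.
tofu + strawberries with both tight: 1.585 servings and 6.147 servings → $9.87.
black beans + banana with both tight: 2.682 servings and 0.5453 servings → $2.01.
black beans + strawberries with both tight: 2.502 servings and 1.987 servings → $4.53.
banana + strawberries: intersection lies outside the first quadrant.
Cheapest feasible corner: $2.01.

$2.01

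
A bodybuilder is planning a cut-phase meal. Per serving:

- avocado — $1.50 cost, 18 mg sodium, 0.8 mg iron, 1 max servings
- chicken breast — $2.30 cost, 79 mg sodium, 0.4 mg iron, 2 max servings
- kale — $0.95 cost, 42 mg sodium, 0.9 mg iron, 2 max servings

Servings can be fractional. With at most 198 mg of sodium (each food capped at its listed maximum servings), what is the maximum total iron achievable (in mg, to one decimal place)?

3.1 mg

Iron per mg sodium: avocado 0.04444, kale 0.02143, chicken breast 0.005063.
Take 1 serving of avocado: uses 18 mg sodium, +0.8 mg iron (running total 0.8 mg).
Take 2 servings of kale: uses 84 mg sodium, +1.8 mg iron (running total 2.6 mg).
Take 1.215 servings of chicken breast: uses 96 mg sodium, +0.5 mg iron (running total 3.1 mg).
Filling greedily by iron-per-mg sodium is optimal for one linear limit, giving 3.1 mg.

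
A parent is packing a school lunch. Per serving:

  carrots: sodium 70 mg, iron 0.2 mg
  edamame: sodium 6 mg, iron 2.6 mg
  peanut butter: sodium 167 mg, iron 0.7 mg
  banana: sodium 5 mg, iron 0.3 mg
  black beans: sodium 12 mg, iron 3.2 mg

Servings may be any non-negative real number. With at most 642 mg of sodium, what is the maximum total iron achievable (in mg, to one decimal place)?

278.2 mg

Iron per mg sodium: edamame 0.4333, black beans 0.2667, banana 0.06, peanut butter 0.004192, carrots 0.002857.
With no serving limits, spend the whole sodium allowance on edamame: 642 mg / 6 mg × 2.6 mg = 278.2 mg.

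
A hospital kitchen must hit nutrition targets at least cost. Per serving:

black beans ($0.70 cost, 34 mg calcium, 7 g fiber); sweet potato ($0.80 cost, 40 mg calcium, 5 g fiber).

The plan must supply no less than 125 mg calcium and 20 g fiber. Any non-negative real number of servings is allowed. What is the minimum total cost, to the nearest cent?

$2.53

This is a tiny linear program; its minimum lies at a vertex of the feasible set. List the vertices and price them.
black beans only: max(125/34, 20/7) = 3.676 servings → $2.57.
sweet potato only: max(125/40, 20/5) = 4 servings → $3.20.
black beans + sweet potato with both tight: 1.591 servings and 1.773 servings → $2.53.
So the least-cost plan costs $2.53.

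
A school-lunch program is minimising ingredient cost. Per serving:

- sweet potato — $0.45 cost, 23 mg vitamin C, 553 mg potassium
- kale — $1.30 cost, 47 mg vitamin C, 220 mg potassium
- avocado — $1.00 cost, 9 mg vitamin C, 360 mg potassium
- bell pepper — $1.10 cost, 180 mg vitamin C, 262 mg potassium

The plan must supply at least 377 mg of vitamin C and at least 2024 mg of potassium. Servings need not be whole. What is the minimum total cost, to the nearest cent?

$3.18

sweet potato only: max(377/23, 2024/553) = 16.39 servings → $7.38.
kale only: max(377/47, 2024/220) = 9.2 servings → $11.96.
avocado only: max(377/9, 2024/360) = 41.89 servings → $41.89.
bell pepper only: max(377/180, 2024/262) = 7.725 servings → $8.50.
sweet potato + kale with both tight: 0.5823 servings and 7.736 servings → $10.32.
sweet potato + avocado: the both-tight solution has a negative serving — not a feasible corner.
sweet potato + bell pepper with both tight: 2.84 servings and 1.732 servings → $3.18.
kale + avocado with both tight: 7.865 servings and 0.8158 servings → $11.04.
kale + bell pepper: the both-tight solution has a negative serving — not a feasible corner.
avocado + bell pepper with both tight: 4.253 servings and 1.882 servings → $6.32.
The minimum over all feasible corners is $3.18.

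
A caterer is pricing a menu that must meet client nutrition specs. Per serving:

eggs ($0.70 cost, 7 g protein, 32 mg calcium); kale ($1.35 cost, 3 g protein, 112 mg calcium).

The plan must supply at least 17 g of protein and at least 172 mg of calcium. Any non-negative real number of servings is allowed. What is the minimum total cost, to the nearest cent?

$2.71

Check every corner: each single food scaled to meet both minima, and each pair solved so both constraints bind.
eggs only: max(17/7, 172/32) = 5.375 servings → $3.76.
kale only: max(17/3, 172/112) = 5.667 servings → $7.65.
eggs + kale with both tight: 2.017 servings and 0.9593 servings → $2.71.
So the least-cost plan costs $2.71.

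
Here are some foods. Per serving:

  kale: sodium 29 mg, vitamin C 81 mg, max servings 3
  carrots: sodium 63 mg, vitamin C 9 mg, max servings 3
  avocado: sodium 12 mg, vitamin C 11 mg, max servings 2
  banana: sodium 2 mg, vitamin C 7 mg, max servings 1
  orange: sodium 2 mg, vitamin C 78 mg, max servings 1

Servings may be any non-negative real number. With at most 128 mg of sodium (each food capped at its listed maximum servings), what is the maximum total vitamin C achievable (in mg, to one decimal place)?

Vitamin C per mg sodium: orange 39, banana 3.5, kale 2.793, avocado 0.9167, carrots 0.1429.
Take 1 serving of orange: uses 2 mg sodium, +78.0 mg vitamin C (running total 78.0 mg).
Take 1 serving of banana: uses 2 mg sodium, +7.0 mg vitamin C (running total 85.0 mg).
Take 3 servings of kale: uses 87 mg sodium, +243.0 mg vitamin C (running total 328.0 mg).
Take 2 servings of avocado: uses 24 mg sodium, +22.0 mg vitamin C (running total 350.0 mg).
Take 0.2063 servings of carrots: uses 13 mg sodium, +1.9 mg vitamin C (running total 351.9 mg).
Filling greedily by vitamin C-per-mg sodium is optimal for one linear limit, giving 351.9 mg.

351.9 mg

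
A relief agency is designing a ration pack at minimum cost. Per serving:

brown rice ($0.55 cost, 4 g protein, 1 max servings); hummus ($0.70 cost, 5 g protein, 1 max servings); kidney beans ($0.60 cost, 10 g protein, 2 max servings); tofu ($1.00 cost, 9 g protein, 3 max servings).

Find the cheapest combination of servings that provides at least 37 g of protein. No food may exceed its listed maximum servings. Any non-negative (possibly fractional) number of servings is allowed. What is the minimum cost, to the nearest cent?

$3.09

Cost per g of protein: kidney beans $0.0600, tofu $0.1111, brown rice $0.1375, hummus $0.1400.
Take 2 servings of kidney beans: +20.0 g protein for $1.20 (total $1.20, still need 17.0 g).
Take 1.889 servings of tofu: +17.0 g protein for $1.89 (total $3.09, still need 0.0 g).
Filling from the cheapest source first is optimal under one linear minimum: $3.09.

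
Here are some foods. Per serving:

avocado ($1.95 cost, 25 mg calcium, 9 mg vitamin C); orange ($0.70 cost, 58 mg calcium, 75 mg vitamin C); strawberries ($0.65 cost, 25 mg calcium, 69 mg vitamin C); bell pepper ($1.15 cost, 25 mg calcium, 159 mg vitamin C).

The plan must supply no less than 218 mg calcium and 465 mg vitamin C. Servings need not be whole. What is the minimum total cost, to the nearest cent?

Compare the cost at each extreme point of the feasible region.
avocado only: max(218/25, 465/9) = 51.67 servings → $100.75.
orange only: max(218/58, 465/75) = 6.2 servings → $4.34.
strawberries only: max(218/25, 465/69) = 8.72 servings → $5.67.
bell pepper only: max(218/25, 465/159) = 8.72 servings → $10.03.
avocado + orange: intersection lies outside the first quadrant.
avocado + strawberries with both tight: 2.278 servings and 6.442 servings → $8.63.
avocado + bell pepper with both tight: 6.143 servings and 2.577 servings → $14.94.
orange + strawberries with both tight: 1.606 servings and 4.993 servings → $4.37.
orange + bell pepper with both tight: 3.136 servings and 1.445 servings → $3.86.
strawberries + bell pepper: intersection lies outside the first quadrant.
Cheapest feasible corner: $3.86.

$3.86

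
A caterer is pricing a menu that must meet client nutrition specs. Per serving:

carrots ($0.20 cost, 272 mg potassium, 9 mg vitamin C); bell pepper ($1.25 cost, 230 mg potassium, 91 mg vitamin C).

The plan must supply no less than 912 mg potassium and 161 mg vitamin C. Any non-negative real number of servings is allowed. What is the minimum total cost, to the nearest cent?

Compare the cost at each extreme point of the feasible region.
carrots only: max(912/272, 161/9) = 17.89 servings → $3.58.
bell pepper only: max(912/230, 161/91) = 3.965 servings → $4.96.
carrots + bell pepper with both tight: 2.026 servings and 1.569 servings → $2.37.
Cheapest feasible corner: $2.37.

$2.37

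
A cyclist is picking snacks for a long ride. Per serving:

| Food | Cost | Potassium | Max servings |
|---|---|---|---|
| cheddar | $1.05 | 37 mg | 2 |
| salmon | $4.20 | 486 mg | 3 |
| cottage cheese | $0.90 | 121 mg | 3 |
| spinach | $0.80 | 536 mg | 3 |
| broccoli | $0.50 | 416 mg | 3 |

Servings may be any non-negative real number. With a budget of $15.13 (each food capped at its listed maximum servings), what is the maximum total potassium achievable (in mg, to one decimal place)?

4206.0 mg

Potassium per dollar: broccoli 832, spinach 670, cottage cheese 134.4, salmon 115.7, cheddar 35.24.
Take 3 servings of broccoli: spends $1.50, +1248.0 mg potassium (running total 1248.0 mg).
Take 3 servings of spinach: spends $2.40, +1608.0 mg potassium (running total 2856.0 mg).
Take 3 servings of cottage cheese: spends $2.70, +363.0 mg potassium (running total 3219.0 mg).
Take 2.031 servings of salmon: spends $8.53, +987.0 mg potassium (running total 4206.0 mg).
Greedy by best ratio exhausts the cost allowance optimally: 4206.0 mg.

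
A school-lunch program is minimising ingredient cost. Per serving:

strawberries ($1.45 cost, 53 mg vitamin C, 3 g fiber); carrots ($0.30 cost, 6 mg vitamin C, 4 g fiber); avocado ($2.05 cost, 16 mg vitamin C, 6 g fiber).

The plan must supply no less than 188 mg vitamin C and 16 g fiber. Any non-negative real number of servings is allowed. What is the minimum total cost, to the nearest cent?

An LP optimum is at a vertex; with two nutrient constraints at most two foods are used. Check each candidate.
strawberries only: max(188/53, 16/3) = 5.333 servings → $7.73.
carrots only: max(188/6, 16/4) = 31.33 servings → $9.40.
avocado only: max(188/16, 16/6) = 11.75 servings → $24.09.
strawberries + carrots with both tight: 3.381 servings and 1.464 servings → $5.34.
strawberries + avocado with both tight: 3.23 servings and 1.052 servings → $6.84.
carrots + avocado with both targets exact would need a negative amount; discard.
The minimum over all feasible corners is $5.34.

$5.34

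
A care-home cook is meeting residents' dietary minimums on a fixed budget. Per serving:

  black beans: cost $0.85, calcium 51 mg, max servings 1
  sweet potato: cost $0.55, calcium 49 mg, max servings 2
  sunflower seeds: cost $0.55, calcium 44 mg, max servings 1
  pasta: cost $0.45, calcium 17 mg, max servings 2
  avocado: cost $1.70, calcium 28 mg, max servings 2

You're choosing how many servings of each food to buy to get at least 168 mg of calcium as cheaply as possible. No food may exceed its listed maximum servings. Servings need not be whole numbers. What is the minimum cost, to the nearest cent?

Cost per mg of calcium: sweet potato $0.0112, sunflower seeds $0.0125, black beans $0.0167, pasta $0.0265, avocado $0.0607.
Take 2 servings of sweet potato: +98.0 mg calcium for $1.10 (total $1.10, still need 70.0 mg).
Take 1 serving of sunflower seeds: +44.0 mg calcium for $0.55 (total $1.65, still need 26.0 mg).
Take 0.5098 servings of black beans: +26.0 mg calcium for $0.43 (total $2.08, still need 0.0 mg).
Greedy by cheapest-per-mg is optimal for a single linear constraint, so the minimum cost is $2.08.

$2.08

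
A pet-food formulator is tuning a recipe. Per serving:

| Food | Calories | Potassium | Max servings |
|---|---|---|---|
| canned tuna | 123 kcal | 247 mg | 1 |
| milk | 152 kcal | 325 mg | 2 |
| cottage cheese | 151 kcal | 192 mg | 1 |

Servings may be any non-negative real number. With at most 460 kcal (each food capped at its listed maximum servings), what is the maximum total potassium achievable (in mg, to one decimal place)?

939.0 mg

Potassium per kcal: milk 2.138, canned tuna 2.008, cottage cheese 1.272.
Take 2 servings of milk: uses 304 kcal, +650.0 mg potassium (running total 650.0 mg).
Take 1 serving of canned tuna: uses 123 kcal, +247.0 mg potassium (running total 897.0 mg).
Take 0.2185 servings of cottage cheese: uses 33 kcal, +42.0 mg potassium (running total 939.0 mg).
Filling greedily by potassium-per-kcal is optimal for one linear limit, giving 939.0 mg.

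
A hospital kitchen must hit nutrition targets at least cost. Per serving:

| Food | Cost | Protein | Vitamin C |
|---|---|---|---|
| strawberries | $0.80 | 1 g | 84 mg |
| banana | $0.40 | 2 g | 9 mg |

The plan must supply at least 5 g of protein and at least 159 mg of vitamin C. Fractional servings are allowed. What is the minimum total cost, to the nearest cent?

$2.03

At the optimum either one food covers both requirements or two foods hit both targets exactly; no other combination can be cheaper.
strawberries only: max(5/1, 159/84) = 5 servings → $4.00.
banana only: max(5/2, 159/9) = 17.67 servings → $7.07.
strawberries + banana with both tight: 1.717 servings and 1.642 servings → $2.03.
The minimum over all feasible corners is $2.03.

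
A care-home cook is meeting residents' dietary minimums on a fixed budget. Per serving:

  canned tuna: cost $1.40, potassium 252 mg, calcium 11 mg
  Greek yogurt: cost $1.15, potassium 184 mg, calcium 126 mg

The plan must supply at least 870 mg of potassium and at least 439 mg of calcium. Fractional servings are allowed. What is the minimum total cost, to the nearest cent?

The cheapest plan sits at a corner of the feasible region — with two constraints it uses at most two foods.
canned tuna only: max(870/252, 439/11) = 39.91 servings → $55.87.
Greek yogurt only: max(870/184, 439/126) = 4.728 servings → $5.44.
canned tuna + Greek yogurt with both tight: 0.9703 servings and 3.399 servings → $5.27.
So the least-cost plan costs $5.27.

$5.27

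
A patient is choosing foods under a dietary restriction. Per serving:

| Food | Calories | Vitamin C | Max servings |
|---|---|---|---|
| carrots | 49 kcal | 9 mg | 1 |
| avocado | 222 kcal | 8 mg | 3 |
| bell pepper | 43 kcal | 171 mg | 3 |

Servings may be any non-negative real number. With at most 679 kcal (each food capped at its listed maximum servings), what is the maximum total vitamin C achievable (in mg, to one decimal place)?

Vitamin C per kcal: bell pepper 3.977, carrots 0.1837, avocado 0.03604.
Take 3 servings of bell pepper: uses 129 kcal, +513.0 mg vitamin C (running total 513.0 mg).
Take 1 serving of carrots: uses 49 kcal, +9.0 mg vitamin C (running total 522.0 mg).
Take 2.257 servings of avocado: uses 501 kcal, +18.1 mg vitamin C (running total 540.1 mg).
Greedy by best ratio exhausts the calories allowance optimally: 540.1 mg.

540.1 mg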